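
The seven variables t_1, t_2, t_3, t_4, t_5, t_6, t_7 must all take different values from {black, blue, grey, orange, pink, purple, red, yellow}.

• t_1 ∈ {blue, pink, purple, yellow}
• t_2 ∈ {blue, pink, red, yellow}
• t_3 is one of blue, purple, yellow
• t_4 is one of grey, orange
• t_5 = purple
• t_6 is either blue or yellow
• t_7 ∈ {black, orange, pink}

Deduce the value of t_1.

pink

t_5's domain is down to {purple}, so t_5 = purple. Strike purple from t_1, t_3.
t_3 and t_6 share exactly the 2 values {blue, yellow}; by pigeonhole those values go to them, so strike blue, yellow from t_1, t_2.
So t_1 = pink.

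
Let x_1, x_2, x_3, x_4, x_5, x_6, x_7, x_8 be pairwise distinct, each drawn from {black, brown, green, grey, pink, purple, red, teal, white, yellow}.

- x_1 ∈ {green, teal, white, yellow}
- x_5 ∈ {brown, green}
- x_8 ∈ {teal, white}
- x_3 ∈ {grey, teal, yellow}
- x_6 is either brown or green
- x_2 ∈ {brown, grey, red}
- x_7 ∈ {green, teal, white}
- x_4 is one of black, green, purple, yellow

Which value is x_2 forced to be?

red

The 2 variables x_5 and x_6 are confined to {brown, green}, which locks those values in; drop them from x_1, x_2, x_4, x_7.
The 2 variables x_7 and x_8 are confined to {teal, white}, which locks those values in; drop them from x_1, x_3.
x_1 has just one choice, so x_1 = yellow. Remove yellow from x_3, x_4.
That leaves x_3 = grey. Remove grey from x_2.
So x_2 = red.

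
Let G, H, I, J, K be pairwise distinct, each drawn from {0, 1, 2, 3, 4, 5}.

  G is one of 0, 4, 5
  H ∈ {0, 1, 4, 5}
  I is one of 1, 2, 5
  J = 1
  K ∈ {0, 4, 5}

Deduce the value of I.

2

J must be 1 (only option left). So H, I can't be 1.
The 4 still-open variables draw from only 4 values {0, 2, 4, 5}, so each is used; only I can be 2, hence I = 2.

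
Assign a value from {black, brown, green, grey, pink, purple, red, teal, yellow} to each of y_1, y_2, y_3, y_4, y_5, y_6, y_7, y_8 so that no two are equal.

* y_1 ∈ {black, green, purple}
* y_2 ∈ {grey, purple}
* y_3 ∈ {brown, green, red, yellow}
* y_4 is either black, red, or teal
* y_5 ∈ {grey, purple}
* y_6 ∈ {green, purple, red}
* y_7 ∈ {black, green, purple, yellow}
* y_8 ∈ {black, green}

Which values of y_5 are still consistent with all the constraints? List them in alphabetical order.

The 8 variables draw from only 8 values {black, brown, green, grey, purple, red, teal, yellow}, so each is used; only y_3 can be brown, hence y_3 = brown.
The 7 still-open variables draw from only 7 values {black, green, grey, purple, red, teal, yellow}, so each is used; only y_4 can be teal, hence y_4 = teal.
The 6 still-open variables together cover exactly {black, green, grey, purple, red, yellow} — 6 values for 6 variables — and red appears only in y_6's list, so y_6 = red.
Among the 5 still-open variables, yellow fits only y_7 (and all 5 values in {black, green, grey, purple, yellow} must be used), so y_7 = yellow.
y_2 and y_5 share exactly the 2 values {grey, purple}; by pigeonhole those values go to them, so strike grey, purple from y_1.
No further eliminations apply; y_5 can still be any of grey, purple.

grey, purple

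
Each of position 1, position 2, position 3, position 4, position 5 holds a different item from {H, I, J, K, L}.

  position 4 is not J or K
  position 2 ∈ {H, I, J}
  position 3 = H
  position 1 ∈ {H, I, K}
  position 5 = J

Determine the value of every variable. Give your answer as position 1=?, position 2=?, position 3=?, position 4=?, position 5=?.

position 1=K, position 2=I, position 3=H, position 4=L, position 5=J

position 3 must be H (only option left). Remove H from position 1, position 2, position 4.
position 5 has just one choice, so position 5 = J. Remove J from position 2.
position 2's domain is down to {I}, so position 2 = I. So position 1, position 4 can't be I.
position 4 has just one choice, so position 4 = L.
position 1 must be K (only option left).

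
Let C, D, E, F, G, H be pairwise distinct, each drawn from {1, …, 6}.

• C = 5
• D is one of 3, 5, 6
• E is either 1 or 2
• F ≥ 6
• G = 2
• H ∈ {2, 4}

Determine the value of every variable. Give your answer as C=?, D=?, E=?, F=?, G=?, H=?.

C's domain is down to {5}, so C = 5. So D can't be 5.
F must be 6 (only option left). So D can't be 6.
G has just one choice, so G = 2. So E, H can't be 2.
That leaves H = 4.
That leaves D = 3.
E's domain is down to {1}, so E = 1.

C=5, D=3, E=1, F=6, G=2, H=4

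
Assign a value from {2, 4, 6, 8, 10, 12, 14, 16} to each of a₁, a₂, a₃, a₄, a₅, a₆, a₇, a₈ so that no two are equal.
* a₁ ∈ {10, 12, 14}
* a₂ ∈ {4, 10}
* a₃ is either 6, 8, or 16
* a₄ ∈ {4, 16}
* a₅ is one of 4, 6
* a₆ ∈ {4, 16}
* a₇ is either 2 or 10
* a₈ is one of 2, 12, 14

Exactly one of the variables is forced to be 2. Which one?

The 8 variables draw from only 8 values {2, 4, 6, 8, 10, 12, 14, 16}, so each is used; only a₃ can be 8, hence a₃ = 8.
Among the 7 still-open variables, 6 fits only a₅ (and all 7 values in {2, 4, 6, 10, 12, 14, 16} must be used), so a₅ = 6.
a₄ and a₆ between them cover only {4, 16} — a naked pair. Remove those values from a₂.
a₂ must be 10 (only option left). Eliminate 10 elsewhere: a₁, a₇.
So 2 goes to a₇.

a₇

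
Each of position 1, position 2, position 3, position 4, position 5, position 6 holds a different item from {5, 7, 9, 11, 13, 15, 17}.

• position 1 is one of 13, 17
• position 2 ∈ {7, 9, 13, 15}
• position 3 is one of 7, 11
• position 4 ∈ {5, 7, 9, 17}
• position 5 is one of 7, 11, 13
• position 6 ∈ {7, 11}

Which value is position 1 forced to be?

17

The 2 variables position 3 and position 6 are confined to {7, 11}, which locks those values in; drop them from position 2, position 4, position 5.
position 5 must be 13 (only option left). Remove 13 from position 1, position 2.
So position 1 = 17.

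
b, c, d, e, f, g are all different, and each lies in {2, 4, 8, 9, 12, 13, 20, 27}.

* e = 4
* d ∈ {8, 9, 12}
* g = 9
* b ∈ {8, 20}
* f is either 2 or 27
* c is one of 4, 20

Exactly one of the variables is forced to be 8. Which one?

b

e has just one choice, so e = 4. So c can't be 4.
g's domain is down to {9}, so g = 9. Eliminate 9 elsewhere: d.
c has just one choice, so c = 20. So b can't be 20.
So 8 goes to b.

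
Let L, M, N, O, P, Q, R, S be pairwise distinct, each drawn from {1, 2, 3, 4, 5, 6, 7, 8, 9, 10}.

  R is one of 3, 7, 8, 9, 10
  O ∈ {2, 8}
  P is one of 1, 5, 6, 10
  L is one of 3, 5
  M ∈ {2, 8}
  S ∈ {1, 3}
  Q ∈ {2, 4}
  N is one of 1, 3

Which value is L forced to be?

The 2 variables M and O are confined to {2, 8}, which locks those values in; drop them from Q, R.
Q must be 4 (only option left).
N and S between them cover only {1, 3} — a naked pair. Remove those values from L, P, R.
So L = 5.

5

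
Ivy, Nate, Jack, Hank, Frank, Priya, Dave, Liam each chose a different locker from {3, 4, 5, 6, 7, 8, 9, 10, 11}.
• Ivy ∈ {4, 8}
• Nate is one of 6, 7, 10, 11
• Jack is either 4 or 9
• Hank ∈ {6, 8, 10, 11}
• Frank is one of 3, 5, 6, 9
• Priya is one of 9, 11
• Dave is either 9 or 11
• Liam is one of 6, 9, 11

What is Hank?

Priya and Dave share exactly the 2 values {9, 11}; by pigeonhole those values go to them, so strike 9, 11 from Nate, Jack, Hank, Frank, Liam.
That leaves Jack = 4. Strike 4 from Ivy.
Liam has just one choice, so Liam = 6. Remove 6 from Nate, Hank, Frank.
That leaves Ivy = 8. Eliminate 8 elsewhere: Hank.
So Hank = 10.

10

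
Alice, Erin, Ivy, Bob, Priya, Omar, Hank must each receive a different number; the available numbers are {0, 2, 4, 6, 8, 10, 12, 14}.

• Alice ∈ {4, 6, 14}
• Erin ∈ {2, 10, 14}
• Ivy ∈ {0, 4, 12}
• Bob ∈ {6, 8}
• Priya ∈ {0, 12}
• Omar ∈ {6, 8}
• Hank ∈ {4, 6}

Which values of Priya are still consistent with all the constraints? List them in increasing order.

0, 12

Bob and Omar share exactly the 2 values {6, 8}; by pigeonhole those values go to them, so strike 6, 8 from Alice, Hank.
Hank must be 4 (only option left). Strike 4 from Alice, Ivy.
Alice's domain is down to {14}, so Alice = 14. Strike 14 from Erin.
No further eliminations apply; Priya can still be any of 0, 12.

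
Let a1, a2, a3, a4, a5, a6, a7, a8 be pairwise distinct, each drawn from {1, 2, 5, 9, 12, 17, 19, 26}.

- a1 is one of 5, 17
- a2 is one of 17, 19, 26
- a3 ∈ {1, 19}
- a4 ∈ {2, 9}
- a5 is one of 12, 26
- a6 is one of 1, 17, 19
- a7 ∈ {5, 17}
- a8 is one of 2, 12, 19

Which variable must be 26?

The 8 variables together cover exactly {1, 2, 5, 9, 12, 17, 19, 26} — 8 values for 8 variables — and 9 appears only in a4's list, so a4 = 9.
Among the 7 still-open variables, 2 fits only a8 (and all 7 values in {1, 2, 5, 12, 17, 19, 26} must be used), so a8 = 2.
Among the 6 still-open variables, 12 fits only a5 (and all 6 values in {1, 5, 12, 17, 19, 26} must be used), so a5 = 12.
The 5 still-open variables together cover exactly {1, 5, 17, 19, 26} — 5 values for 5 variables — and 26 appears only in a2's list, so a2 = 26.

a2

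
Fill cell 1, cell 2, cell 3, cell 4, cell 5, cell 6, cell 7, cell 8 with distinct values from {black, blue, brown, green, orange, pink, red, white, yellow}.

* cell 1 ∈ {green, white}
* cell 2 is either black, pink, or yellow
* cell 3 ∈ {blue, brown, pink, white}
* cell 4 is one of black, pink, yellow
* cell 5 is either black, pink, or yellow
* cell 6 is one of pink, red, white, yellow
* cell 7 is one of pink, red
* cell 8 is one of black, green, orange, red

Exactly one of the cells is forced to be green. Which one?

cell 2, cell 4, cell 5 share exactly the 3 values {black, pink, yellow}; by pigeonhole those values go to them, so strike black, pink, yellow from cell 3, cell 6, cell 7, cell 8.
That leaves cell 7 = red. Remove red from cell 6, cell 8.
That leaves cell 6 = white. So cell 1, cell 3 can't be white.
So green goes to cell 1.

cell 1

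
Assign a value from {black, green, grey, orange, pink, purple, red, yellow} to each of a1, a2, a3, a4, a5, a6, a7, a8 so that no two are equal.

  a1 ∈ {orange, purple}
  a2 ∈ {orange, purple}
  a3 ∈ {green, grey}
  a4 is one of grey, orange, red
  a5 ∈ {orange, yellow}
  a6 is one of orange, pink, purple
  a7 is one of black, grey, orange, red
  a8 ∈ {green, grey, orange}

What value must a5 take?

yellow

The 8 variables draw from only 8 values {black, green, grey, orange, pink, purple, red, yellow}, so each is used; only a7 can be black, hence a7 = black.
Among the 7 still-open variables, pink fits only a6 (and all 7 values in {green, grey, orange, pink, purple, red, yellow} must be used), so a6 = pink.
Among the 6 still-open variables, red fits only a4 (and all 6 values in {green, grey, orange, purple, red, yellow} must be used), so a4 = red.
The 5 still-open variables draw from only 5 values {green, grey, orange, purple, yellow}, so each is used; only a5 can be yellow, hence a5 = yellow.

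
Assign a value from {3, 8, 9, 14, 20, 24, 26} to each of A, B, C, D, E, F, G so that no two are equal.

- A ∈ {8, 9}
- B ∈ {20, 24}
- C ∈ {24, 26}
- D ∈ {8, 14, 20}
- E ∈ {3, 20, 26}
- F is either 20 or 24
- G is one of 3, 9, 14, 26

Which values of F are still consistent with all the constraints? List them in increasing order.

B and F share exactly the 2 values {20, 24}; by pigeonhole those values go to them, so strike 20, 24 from C, D, E.
C's domain is down to {26}, so C = 26. So E, G can't be 26.
E must be 3 (only option left). So G can't be 3.
No further eliminations apply; F can still be any of 20, 24.

20, 24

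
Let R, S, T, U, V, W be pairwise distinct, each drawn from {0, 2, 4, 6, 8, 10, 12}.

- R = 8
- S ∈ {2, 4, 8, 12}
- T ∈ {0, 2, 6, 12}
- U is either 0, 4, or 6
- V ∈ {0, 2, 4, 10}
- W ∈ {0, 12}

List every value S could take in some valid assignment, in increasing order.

R must be 8 (only option left). Remove 8 from S.
No further eliminations apply; S can still be any of 2, 4, 12.

2, 4, 12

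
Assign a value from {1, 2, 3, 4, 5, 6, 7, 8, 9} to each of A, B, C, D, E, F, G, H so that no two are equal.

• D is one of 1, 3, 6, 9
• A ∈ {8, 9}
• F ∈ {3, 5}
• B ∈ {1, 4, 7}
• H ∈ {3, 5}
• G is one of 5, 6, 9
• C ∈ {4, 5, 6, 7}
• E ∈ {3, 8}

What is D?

1

F and H between them cover only {3, 5} — a naked pair. Remove those values from C, D, E, G.
E's domain is down to {8}, so E = 8. Remove 8 from A.
That leaves A = 9. Strike 9 from D, G.
That leaves G = 6. Remove 6 from C, D.
So D = 1.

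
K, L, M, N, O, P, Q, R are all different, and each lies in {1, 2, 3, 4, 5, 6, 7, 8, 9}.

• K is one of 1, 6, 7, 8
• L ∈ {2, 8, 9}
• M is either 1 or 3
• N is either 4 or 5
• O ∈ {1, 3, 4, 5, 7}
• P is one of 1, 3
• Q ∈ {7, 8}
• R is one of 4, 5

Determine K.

6

M and P share exactly the 2 values {1, 3}; by pigeonhole those values go to them, so strike 1, 3 from K, O.
N and R between them cover only {4, 5} — a naked pair. Remove those values from O.
O must be 7 (only option left). Eliminate 7 elsewhere: K, Q.
Q has just one choice, so Q = 8. Eliminate 8 elsewhere: K, L.
So K = 6.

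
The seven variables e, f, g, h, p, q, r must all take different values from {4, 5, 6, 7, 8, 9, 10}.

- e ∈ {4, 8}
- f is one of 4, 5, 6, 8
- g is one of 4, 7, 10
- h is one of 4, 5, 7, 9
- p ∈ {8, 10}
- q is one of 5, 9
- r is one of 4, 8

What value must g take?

7

The 7 variables draw from only 7 values {4, 5, 6, 7, 8, 9, 10}, so each is used; only f can be 6, hence f = 6.
e and r share exactly the 2 values {4, 8}; by pigeonhole those values go to them, so strike 4, 8 from g, h, p.
p must be 10 (only option left). Strike 10 from g.
So g = 7.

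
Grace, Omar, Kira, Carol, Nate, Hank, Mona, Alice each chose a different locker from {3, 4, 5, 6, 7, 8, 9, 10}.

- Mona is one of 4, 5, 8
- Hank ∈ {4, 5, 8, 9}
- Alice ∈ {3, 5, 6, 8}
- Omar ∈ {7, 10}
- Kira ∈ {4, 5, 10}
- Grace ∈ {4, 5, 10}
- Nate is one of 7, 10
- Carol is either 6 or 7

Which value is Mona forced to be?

8

The 8 variables draw from only 8 values {3, 4, 5, 6, 7, 8, 9, 10}, so each is used; only Alice can be 3, hence Alice = 3.
The 7 still-open variables draw from only 7 values {4, 5, 6, 7, 8, 9, 10}, so each is used; only Carol can be 6, hence Carol = 6.
The 6 still-open variables together cover exactly {4, 5, 7, 8, 9, 10} — 6 values for 6 variables — and 9 appears only in Hank's list, so Hank = 9.
Among the 5 still-open variables, 8 fits only Mona (and all 5 values in {4, 5, 7, 8, 10} must be used), so Mona = 8.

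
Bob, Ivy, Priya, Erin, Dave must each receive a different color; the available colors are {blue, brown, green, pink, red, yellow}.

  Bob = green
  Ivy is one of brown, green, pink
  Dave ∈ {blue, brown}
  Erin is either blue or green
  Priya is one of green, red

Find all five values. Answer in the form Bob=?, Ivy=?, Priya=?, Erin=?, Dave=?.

Bob=green, Ivy=pink, Priya=red, Erin=blue, Dave=brown

Bob's domain is down to {green}, so Bob = green. Strike green from Ivy, Priya, Erin.
That leaves Priya = red.
Erin's domain is down to {blue}, so Erin = blue. Eliminate blue elsewhere: Dave.
Dave's domain is down to {brown}, so Dave = brown. Strike brown from Ivy.
Ivy must be pink (only option left).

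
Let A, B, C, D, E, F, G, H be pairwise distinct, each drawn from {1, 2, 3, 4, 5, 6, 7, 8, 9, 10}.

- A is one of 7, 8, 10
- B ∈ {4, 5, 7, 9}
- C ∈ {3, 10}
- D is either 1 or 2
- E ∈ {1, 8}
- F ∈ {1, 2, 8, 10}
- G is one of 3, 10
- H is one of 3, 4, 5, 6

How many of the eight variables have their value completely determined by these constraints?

1

C and G between them cover only {3, 10} — a naked pair. Remove those values from A, F, H.
D, E, F between them cover only {1, 2, 8} — a naked triple. Remove those values from A.
A has just one choice, so A = 7. So B can't be 7.
Determined: A=7. The other variables each still have more than one consistent value. That makes 1.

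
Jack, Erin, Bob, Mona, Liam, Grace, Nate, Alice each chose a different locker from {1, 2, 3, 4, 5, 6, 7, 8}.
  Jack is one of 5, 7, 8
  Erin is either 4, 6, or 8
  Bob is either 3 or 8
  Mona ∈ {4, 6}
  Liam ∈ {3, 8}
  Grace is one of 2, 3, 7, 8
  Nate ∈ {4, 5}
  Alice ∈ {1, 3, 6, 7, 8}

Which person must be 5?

Nate

Among the 8 variables, 1 fits only Alice (and all 8 values in {1, 2, 3, 4, 5, 6, 7, 8} must be used), so Alice = 1.
The 7 still-open variables draw from only 7 values {2, 3, 4, 5, 6, 7, 8}, so each is used; only Grace can be 2, hence Grace = 2.
The 6 still-open variables draw from only 6 values {3, 4, 5, 6, 7, 8}, so each is used; only Jack can be 7, hence Jack = 7.
Among the 5 still-open variables, 5 fits only Nate (and all 5 values in {3, 4, 5, 6, 8} must be used), so Nate = 5.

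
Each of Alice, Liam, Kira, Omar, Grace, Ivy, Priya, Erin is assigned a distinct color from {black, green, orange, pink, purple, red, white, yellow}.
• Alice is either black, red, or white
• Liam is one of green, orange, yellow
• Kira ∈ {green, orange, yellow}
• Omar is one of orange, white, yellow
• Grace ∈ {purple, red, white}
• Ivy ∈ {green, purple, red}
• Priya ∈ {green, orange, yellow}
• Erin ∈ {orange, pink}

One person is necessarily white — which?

Omar

Among the 8 variables, black fits only Alice (and all 8 values in {black, green, orange, pink, purple, red, white, yellow} must be used), so Alice = black.
Among the 7 still-open variables, pink fits only Erin (and all 7 values in {green, orange, pink, purple, red, white, yellow} must be used), so Erin = pink.
Liam, Kira, Priya between them cover only {green, orange, yellow} — a naked triple. Remove those values from Omar, Ivy.
So white goes to Omar.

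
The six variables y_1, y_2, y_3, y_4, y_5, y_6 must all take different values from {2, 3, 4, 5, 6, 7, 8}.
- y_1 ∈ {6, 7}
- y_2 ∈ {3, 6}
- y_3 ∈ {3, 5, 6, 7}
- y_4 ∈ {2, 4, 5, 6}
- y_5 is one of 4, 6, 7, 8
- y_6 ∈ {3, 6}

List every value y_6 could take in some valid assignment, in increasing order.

The 2 variables y_2 and y_6 are confined to {3, 6}, which locks those values in; drop them from y_1, y_3, y_4, y_5.
y_1 has just one choice, so y_1 = 7. Remove 7 from y_3, y_5.
y_3 has just one choice, so y_3 = 5. Strike 5 from y_4.
No further eliminations apply; y_6 can still be any of 3, 6.

3, 6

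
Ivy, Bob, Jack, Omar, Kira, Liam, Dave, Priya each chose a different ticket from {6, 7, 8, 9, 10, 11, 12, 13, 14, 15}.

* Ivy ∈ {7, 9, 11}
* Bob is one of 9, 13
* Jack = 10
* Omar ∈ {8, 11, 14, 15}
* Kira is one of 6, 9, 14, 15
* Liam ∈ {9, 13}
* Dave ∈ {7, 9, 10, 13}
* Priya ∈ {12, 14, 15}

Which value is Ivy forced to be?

Jack's domain is down to {10}, so Jack = 10. Eliminate 10 elsewhere: Dave.
The 2 variables Bob and Liam are confined to {9, 13}, which locks those values in; drop them from Ivy, Kira, Dave.
Dave has just one choice, so Dave = 7. Eliminate 7 elsewhere: Ivy.
So Ivy = 11.

11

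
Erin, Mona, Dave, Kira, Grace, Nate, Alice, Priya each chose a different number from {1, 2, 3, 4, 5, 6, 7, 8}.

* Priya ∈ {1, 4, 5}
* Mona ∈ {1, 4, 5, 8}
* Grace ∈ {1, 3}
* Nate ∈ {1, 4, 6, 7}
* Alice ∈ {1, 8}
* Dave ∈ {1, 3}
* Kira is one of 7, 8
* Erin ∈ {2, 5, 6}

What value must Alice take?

8

Among the 8 variables, 2 fits only Erin (and all 8 values in {1, 2, 3, 4, 5, 6, 7, 8} must be used), so Erin = 2.
The 7 still-open variables together cover exactly {1, 3, 4, 5, 6, 7, 8} — 7 values for 7 variables — and 6 appears only in Nate's list, so Nate = 6.
The 6 still-open variables together cover exactly {1, 3, 4, 5, 7, 8} — 6 values for 6 variables — and 7 appears only in Kira's list, so Kira = 7.
The 2 variables Dave and Grace are confined to {1, 3}, which locks those values in; drop them from Mona, Alice, Priya.
So Alice = 8.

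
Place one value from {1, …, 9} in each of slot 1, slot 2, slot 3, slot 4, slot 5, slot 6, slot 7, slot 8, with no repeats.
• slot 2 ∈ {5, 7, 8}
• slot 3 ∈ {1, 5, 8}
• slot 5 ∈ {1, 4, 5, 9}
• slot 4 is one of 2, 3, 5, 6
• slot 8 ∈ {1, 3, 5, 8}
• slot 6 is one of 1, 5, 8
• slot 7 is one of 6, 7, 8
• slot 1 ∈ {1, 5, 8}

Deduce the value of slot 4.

2

slot 1, slot 3, slot 6 share exactly the 3 values {1, 5, 8}; by pigeonhole those values go to them, so strike 1, 5, 8 from slot 2, slot 4, slot 5, slot 7, slot 8.
slot 2 has just one choice, so slot 2 = 7. Strike 7 from slot 7.
slot 7 must be 6 (only option left). Strike 6 from slot 4.
slot 8 must be 3 (only option left). So slot 4 can't be 3.
So slot 4 = 2.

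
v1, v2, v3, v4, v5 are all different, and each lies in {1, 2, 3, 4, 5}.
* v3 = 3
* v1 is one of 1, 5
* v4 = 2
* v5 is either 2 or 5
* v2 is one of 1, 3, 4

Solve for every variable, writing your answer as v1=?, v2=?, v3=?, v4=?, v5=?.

v1=1, v2=4, v3=3, v4=2, v5=5

v3 must be 3 (only option left). So v2 can't be 3.
That leaves v4 = 2. Eliminate 2 elsewhere: v5.
v5 must be 5 (only option left). So v1 can't be 5.
v1 must be 1 (only option left). Strike 1 from v2.
That leaves v2 = 4.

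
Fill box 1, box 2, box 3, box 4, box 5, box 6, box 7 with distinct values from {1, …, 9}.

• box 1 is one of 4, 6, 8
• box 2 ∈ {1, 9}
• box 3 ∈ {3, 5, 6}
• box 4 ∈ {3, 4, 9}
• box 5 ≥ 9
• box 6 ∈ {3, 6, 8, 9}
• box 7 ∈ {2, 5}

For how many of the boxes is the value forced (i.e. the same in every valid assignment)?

box 5 must be 9 (only option left). Strike 9 from box 2, box 4, box 6.
box 2's domain is down to {1}, so box 2 = 1.
Determined: box 2=1, box 5=9. The other boxes each still have more than one consistent value. That makes 2.

2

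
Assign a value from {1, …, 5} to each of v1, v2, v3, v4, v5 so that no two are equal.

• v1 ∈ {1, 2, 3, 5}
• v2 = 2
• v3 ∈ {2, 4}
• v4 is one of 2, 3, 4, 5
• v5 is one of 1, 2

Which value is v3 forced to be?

v2's domain is down to {2}, so v2 = 2. Remove 2 from v1, v3, v4, v5.
So v3 = 4.

4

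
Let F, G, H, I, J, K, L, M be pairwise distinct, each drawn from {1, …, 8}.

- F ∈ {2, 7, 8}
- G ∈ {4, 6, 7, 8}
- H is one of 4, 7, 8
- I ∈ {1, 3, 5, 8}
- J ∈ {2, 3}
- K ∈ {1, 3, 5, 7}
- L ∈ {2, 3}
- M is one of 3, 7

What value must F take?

The 8 variables draw from only 8 values {1, 2, 3, 4, 5, 6, 7, 8}, so each is used; only G can be 6, hence G = 6.
The 7 still-open variables together cover exactly {1, 2, 3, 4, 5, 7, 8} — 7 values for 7 variables — and 4 appears only in H's list, so H = 4.
J and L between them cover only {2, 3} — a naked pair. Remove those values from F, I, K, M.
M has just one choice, so M = 7. Remove 7 from F, K.
So F = 8.

8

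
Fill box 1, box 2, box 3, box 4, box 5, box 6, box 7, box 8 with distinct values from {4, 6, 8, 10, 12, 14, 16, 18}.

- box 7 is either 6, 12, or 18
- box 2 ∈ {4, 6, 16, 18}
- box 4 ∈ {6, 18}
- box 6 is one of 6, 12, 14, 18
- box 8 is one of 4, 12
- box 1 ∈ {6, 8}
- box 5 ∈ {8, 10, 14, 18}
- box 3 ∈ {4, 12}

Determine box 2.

16

The 8 variables together cover exactly {4, 6, 8, 10, 12, 14, 16, 18} — 8 values for 8 variables — and 10 appears only in box 5's list, so box 5 = 10.
The 7 still-open variables together cover exactly {4, 6, 8, 12, 14, 16, 18} — 7 values for 7 variables — and 8 appears only in box 1's list, so box 1 = 8.
Among the 6 still-open variables, 14 fits only box 6 (and all 6 values in {4, 6, 12, 14, 16, 18} must be used), so box 6 = 14.
The 5 still-open variables together cover exactly {4, 6, 12, 16, 18} — 5 values for 5 variables — and 16 appears only in box 2's list, so box 2 = 16.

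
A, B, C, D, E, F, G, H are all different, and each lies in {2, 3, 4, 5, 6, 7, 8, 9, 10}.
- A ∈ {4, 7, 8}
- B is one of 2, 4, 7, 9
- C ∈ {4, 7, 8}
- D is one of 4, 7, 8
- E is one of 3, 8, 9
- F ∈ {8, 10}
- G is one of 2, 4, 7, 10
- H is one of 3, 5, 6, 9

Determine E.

The 3 variables A, C, D are confined to {4, 7, 8}, which locks those values in; drop them from B, E, F, G.
F must be 10 (only option left). Eliminate 10 elsewhere: G.
That leaves G = 2. So B can't be 2.
B has just one choice, so B = 9. So E, H can't be 9.
So E = 3.

3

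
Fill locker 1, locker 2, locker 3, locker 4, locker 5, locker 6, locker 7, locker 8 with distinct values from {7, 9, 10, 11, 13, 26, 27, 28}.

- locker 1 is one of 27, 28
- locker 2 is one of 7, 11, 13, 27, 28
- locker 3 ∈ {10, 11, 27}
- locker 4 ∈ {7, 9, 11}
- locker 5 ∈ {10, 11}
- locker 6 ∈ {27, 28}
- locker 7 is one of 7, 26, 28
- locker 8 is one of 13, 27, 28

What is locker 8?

13

The 8 variables together cover exactly {7, 9, 10, 11, 13, 26, 27, 28} — 8 values for 8 variables — and 9 appears only in locker 4's list, so locker 4 = 9.
Among the 7 still-open variables, 26 fits only locker 7 (and all 7 values in {7, 10, 11, 13, 26, 27, 28} must be used), so locker 7 = 26.
The 6 still-open variables together cover exactly {7, 10, 11, 13, 27, 28} — 6 values for 6 variables — and 7 appears only in locker 2's list, so locker 2 = 7.
The 5 still-open variables together cover exactly {10, 11, 13, 27, 28} — 5 values for 5 variables — and 13 appears only in locker 8's list, so locker 8 = 13.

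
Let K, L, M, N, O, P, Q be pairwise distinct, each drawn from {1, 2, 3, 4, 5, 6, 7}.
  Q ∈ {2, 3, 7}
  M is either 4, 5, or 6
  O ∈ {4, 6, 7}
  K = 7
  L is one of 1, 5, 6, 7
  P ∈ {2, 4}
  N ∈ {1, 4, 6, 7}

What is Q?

K must be 7 (only option left). So L, N, O, Q can't be 7.
The 6 still-open variables together cover exactly {1, 2, 3, 4, 5, 6} — 6 values for 6 variables — and 3 appears only in Q's list, so Q = 3.

3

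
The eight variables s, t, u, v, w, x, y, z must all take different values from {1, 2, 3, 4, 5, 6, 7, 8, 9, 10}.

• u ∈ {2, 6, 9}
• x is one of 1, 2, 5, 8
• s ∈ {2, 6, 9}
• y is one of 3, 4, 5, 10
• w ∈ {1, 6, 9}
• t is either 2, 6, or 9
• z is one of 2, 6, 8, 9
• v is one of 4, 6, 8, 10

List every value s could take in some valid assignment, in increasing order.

s, t, u between them cover only {2, 6, 9} — a naked triple. Remove those values from v, w, x, z.
w must be 1 (only option left). Remove 1 from x.
That leaves z = 8. So v, x can't be 8.
x must be 5 (only option left). Strike 5 from y.
No further eliminations apply; s can still be any of 2, 6, 9.

2, 6, 9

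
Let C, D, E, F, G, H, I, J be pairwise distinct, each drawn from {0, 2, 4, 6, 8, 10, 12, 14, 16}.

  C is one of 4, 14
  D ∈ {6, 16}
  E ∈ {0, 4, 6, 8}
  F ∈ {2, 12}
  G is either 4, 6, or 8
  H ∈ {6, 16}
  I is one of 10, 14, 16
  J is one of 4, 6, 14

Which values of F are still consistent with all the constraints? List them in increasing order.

D and H between them cover only {6, 16} — a naked pair. Remove those values from E, G, I, J.
C and J share exactly the 2 values {4, 14}; by pigeonhole those values go to them, so strike 4, 14 from E, G, I.
G's domain is down to {8}, so G = 8. Eliminate 8 elsewhere: E.
That leaves I = 10.
That leaves E = 0.
No further eliminations apply; F can still be any of 2, 12.

2, 12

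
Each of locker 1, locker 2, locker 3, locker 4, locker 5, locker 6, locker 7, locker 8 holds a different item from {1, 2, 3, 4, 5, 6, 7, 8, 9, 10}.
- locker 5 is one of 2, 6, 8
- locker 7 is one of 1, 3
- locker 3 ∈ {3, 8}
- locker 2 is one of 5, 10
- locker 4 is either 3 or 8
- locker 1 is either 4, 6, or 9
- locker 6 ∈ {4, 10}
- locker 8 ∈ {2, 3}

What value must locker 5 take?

The 2 variables locker 3 and locker 4 are confined to {3, 8}, which locks those values in; drop them from locker 5, locker 7, locker 8.
locker 7 has just one choice, so locker 7 = 1.
locker 8 must be 2 (only option left). So locker 5 can't be 2.
So locker 5 = 6.

6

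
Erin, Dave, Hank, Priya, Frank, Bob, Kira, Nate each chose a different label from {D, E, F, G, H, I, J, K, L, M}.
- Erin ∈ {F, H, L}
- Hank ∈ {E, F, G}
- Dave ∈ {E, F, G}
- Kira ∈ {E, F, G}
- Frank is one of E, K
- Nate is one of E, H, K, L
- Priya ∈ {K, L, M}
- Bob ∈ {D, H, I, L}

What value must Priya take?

M

The 3 variables Dave, Hank, Kira are confined to {E, F, G}, which locks those values in; drop them from Erin, Frank, Nate.
Frank has just one choice, so Frank = K. Strike K from Priya, Nate.
Erin and Nate share exactly the 2 values {H, L}; by pigeonhole those values go to them, so strike H, L from Priya, Bob.
So Priya = M.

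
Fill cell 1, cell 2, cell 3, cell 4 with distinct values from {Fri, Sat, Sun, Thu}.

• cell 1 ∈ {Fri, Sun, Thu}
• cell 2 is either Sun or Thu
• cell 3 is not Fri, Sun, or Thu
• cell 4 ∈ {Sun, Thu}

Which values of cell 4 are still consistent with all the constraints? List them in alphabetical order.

Sun, Thu

cell 3 has just one choice, so cell 3 = Sat.
Among the 3 still-open variables, Fri fits only cell 1 (and all 3 values in {Fri, Sun, Thu} must be used), so cell 1 = Fri.
No further eliminations apply; cell 4 can still be any of Sun, Thu.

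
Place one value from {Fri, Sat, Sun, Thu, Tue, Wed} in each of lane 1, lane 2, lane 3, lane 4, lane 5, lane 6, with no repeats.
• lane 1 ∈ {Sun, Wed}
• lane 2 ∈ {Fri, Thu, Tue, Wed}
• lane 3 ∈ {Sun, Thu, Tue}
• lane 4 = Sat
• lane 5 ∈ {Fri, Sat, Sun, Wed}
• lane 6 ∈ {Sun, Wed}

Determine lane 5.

Fri

lane 4 must be Sat (only option left). Strike Sat from lane 5.
lane 1 and lane 6 share exactly the 2 values {Sun, Wed}; by pigeonhole those values go to them, so strike Sun, Wed from lane 2, lane 3, lane 5.
So lane 5 = Fri.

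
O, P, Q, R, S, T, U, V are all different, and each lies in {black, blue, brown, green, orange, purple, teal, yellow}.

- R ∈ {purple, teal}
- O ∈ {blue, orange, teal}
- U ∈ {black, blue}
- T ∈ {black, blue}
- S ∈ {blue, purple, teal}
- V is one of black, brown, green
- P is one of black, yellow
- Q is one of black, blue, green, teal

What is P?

yellow

The 8 variables together cover exactly {black, blue, brown, green, orange, purple, teal, yellow} — 8 values for 8 variables — and brown appears only in V's list, so V = brown.
Among the 7 still-open variables, green fits only Q (and all 7 values in {black, blue, green, orange, purple, teal, yellow} must be used), so Q = green.
The 6 still-open variables draw from only 6 values {black, blue, orange, purple, teal, yellow}, so each is used; only O can be orange, hence O = orange.
The 5 still-open variables together cover exactly {black, blue, purple, teal, yellow} — 5 values for 5 variables — and yellow appears only in P's list, so P = yellow.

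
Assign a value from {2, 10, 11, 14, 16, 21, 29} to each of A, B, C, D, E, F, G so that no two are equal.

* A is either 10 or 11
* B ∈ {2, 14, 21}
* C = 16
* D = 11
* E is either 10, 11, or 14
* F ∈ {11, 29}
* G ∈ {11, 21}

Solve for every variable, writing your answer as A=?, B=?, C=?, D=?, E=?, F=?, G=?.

A=10, B=2, C=16, D=11, E=14, F=29, G=21

C must be 16 (only option left).
D has just one choice, so D = 11. So A, E, F, G can't be 11.
F has just one choice, so F = 29.
G must be 21 (only option left). Eliminate 21 elsewhere: B.
A has just one choice, so A = 10. Strike 10 from E.
E's domain is down to {14}, so E = 14. Strike 14 from B.
B's domain is down to {2}, so B = 2.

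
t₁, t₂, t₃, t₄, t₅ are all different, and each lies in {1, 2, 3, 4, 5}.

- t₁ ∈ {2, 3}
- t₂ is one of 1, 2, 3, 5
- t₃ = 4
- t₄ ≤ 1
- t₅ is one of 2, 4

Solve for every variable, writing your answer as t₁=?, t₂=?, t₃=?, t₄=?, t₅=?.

t₁=3, t₂=5, t₃=4, t₄=1, t₅=2

t₃ must be 4 (only option left). Strike 4 from t₅.
t₄'s domain is down to {1}, so t₄ = 1. Strike 1 from t₂.
That leaves t₅ = 2. Remove 2 from t₁, t₂.
t₁'s domain is down to {3}, so t₁ = 3. Eliminate 3 elsewhere: t₂.
t₂ has just one choice, so t₂ = 5.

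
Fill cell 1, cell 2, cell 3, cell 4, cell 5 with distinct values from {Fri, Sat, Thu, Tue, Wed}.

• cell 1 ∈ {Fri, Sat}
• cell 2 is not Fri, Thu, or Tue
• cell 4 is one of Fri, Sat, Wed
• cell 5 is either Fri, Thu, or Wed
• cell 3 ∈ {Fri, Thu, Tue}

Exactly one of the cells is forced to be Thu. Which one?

Among the 5 variables, Tue fits only cell 3 (and all 5 values in {Fri, Sat, Thu, Tue, Wed} must be used), so cell 3 = Tue.
Among the 4 still-open variables, Thu fits only cell 5 (and all 4 values in {Fri, Sat, Thu, Wed} must be used), so cell 5 = Thu.

cell 5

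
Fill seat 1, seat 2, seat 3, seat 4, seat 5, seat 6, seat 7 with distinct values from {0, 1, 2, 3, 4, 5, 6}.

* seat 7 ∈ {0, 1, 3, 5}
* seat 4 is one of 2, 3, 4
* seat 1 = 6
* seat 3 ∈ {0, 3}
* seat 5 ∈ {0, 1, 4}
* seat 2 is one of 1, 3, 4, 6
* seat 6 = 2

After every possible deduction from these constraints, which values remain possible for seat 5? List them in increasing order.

seat 1 has just one choice, so seat 1 = 6. So seat 2 can't be 6.
seat 6 must be 2 (only option left). Eliminate 2 elsewhere: seat 4.
Among the 5 still-open variables, 5 fits only seat 7 (and all 5 values in {0, 1, 3, 4, 5} must be used), so seat 7 = 5.
No further eliminations apply; seat 5 can still be any of 0, 1, 4.

0, 1, 4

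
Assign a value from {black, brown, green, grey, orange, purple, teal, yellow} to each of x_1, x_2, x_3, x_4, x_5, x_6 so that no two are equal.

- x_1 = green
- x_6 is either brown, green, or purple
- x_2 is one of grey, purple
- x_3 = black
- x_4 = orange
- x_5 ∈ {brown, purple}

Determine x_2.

x_1 has just one choice, so x_1 = green. So x_6 can't be green.
x_3 must be black (only option left).
x_4 must be orange (only option left).
The 3 still-open variables draw from only 3 values {brown, grey, purple}, so each is used; only x_2 can be grey, hence x_2 = grey.

grey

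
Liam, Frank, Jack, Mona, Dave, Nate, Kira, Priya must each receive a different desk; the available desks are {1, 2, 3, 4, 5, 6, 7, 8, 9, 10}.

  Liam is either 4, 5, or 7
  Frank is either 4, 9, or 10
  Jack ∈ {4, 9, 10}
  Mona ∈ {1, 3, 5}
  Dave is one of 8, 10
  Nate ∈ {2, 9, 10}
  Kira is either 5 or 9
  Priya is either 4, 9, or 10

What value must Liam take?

7

The 3 variables Frank, Jack, Priya are confined to {4, 9, 10}, which locks those values in; drop them from Liam, Dave, Nate, Kira.
Dave's domain is down to {8}, so Dave = 8.
Nate's domain is down to {2}, so Nate = 2.
That leaves Kira = 5. Remove 5 from Liam, Mona.
So Liam = 7.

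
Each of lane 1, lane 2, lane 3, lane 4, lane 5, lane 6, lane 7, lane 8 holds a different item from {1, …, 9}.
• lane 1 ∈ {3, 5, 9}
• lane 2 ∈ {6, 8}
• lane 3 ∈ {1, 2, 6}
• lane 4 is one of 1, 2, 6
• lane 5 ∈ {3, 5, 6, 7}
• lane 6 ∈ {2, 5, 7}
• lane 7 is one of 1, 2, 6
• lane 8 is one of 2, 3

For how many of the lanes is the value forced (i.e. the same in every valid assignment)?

3

The 8 variables draw from only 8 values {1, 2, 3, 5, 6, 7, 8, 9}, so each is used; only lane 2 can be 8, hence lane 2 = 8.
Among the 7 still-open variables, 9 fits only lane 1 (and all 7 values in {1, 2, 3, 5, 6, 7, 9} must be used), so lane 1 = 9.
lane 3, lane 4, lane 7 share exactly the 3 values {1, 2, 6}; by pigeonhole those values go to them, so strike 1, 2, 6 from lane 5, lane 6, lane 8.
lane 8 has just one choice, so lane 8 = 3. Strike 3 from lane 5.
Determined: lane 1=9, lane 2=8, lane 8=3. The other lanes each still have more than one consistent value. That makes 3.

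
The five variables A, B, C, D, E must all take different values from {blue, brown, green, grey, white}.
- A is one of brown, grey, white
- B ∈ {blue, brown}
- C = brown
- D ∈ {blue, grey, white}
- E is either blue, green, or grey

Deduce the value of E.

C has just one choice, so C = brown. So A, B can't be brown.
B has just one choice, so B = blue. Eliminate blue elsewhere: D, E.
The 3 still-open variables draw from only 3 values {green, grey, white}, so each is used; only E can be green, hence E = green.

green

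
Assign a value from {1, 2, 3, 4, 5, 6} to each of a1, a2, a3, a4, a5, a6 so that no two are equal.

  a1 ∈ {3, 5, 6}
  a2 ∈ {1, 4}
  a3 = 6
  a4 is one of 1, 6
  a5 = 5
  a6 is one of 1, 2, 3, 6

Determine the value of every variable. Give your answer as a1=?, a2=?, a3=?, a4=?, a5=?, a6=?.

a3's domain is down to {6}, so a3 = 6. Remove 6 from a1, a4, a6.
a4 must be 1 (only option left). Remove 1 from a2, a6.
a5 has just one choice, so a5 = 5. Strike 5 from a1.
a1 must be 3 (only option left). Eliminate 3 elsewhere: a6.
That leaves a2 = 4.
a6's domain is down to {2}, so a6 = 2.

a1=3, a2=4, a3=6, a4=1, a5=5, a6=2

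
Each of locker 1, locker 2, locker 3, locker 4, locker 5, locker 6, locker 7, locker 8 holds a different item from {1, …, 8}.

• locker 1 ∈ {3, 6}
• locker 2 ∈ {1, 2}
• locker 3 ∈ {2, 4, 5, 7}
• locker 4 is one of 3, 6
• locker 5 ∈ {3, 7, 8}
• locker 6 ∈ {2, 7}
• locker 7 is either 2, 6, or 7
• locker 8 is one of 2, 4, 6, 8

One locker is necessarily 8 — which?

The 8 variables draw from only 8 values {1, 2, 3, 4, 5, 6, 7, 8}, so each is used; only locker 2 can be 1, hence locker 2 = 1.
The 7 still-open variables draw from only 7 values {2, 3, 4, 5, 6, 7, 8}, so each is used; only locker 3 can be 5, hence locker 3 = 5.
The 6 still-open variables draw from only 6 values {2, 3, 4, 6, 7, 8}, so each is used; only locker 8 can be 4, hence locker 8 = 4.
The 5 still-open variables together cover exactly {2, 3, 6, 7, 8} — 5 values for 5 variables — and 8 appears only in locker 5's list, so locker 5 = 8.

locker 5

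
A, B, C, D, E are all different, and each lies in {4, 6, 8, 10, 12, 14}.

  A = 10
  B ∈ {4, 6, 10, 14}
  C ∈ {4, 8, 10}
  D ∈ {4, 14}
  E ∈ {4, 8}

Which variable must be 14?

A's domain is down to {10}, so A = 10. Remove 10 from B, C.
Among the 4 still-open variables, 6 fits only B (and all 4 values in {4, 6, 8, 14} must be used), so B = 6.
The 3 still-open variables draw from only 3 values {4, 8, 14}, so each is used; only D can be 14, hence D = 14.

D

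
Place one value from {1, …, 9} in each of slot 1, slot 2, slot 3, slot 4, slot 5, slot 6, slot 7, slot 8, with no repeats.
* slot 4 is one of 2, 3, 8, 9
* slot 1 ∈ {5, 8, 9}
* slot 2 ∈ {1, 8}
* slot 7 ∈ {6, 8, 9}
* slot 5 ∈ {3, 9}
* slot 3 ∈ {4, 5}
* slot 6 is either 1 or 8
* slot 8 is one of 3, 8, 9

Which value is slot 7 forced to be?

6

The 8 variables together cover exactly {1, 2, 3, 4, 5, 6, 8, 9} — 8 values for 8 variables — and 2 appears only in slot 4's list, so slot 4 = 2.
The 7 still-open variables together cover exactly {1, 3, 4, 5, 6, 8, 9} — 7 values for 7 variables — and 4 appears only in slot 3's list, so slot 3 = 4.
The 6 still-open variables together cover exactly {1, 3, 5, 6, 8, 9} — 6 values for 6 variables — and 5 appears only in slot 1's list, so slot 1 = 5.
The 5 still-open variables draw from only 5 values {1, 3, 6, 8, 9}, so each is used; only slot 7 can be 6, hence slot 7 = 6.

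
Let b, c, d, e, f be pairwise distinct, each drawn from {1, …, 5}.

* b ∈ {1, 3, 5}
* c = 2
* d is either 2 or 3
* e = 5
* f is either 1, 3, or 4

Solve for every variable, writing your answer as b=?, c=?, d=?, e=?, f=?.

c's domain is down to {2}, so c = 2. Eliminate 2 elsewhere: d.
d has just one choice, so d = 3. Strike 3 from b, f.
That leaves e = 5. Eliminate 5 elsewhere: b.
b must be 1 (only option left). Strike 1 from f.
That leaves f = 4.

b=1, c=2, d=3, e=5, f=4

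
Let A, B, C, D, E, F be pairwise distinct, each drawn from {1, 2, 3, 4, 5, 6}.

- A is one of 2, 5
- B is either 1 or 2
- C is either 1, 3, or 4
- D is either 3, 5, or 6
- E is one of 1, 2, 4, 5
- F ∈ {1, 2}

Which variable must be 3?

Among the 6 variables, 6 fits only D (and all 6 values in {1, 2, 3, 4, 5, 6} must be used), so D = 6.
The 5 still-open variables together cover exactly {1, 2, 3, 4, 5} — 5 values for 5 variables — and 3 appears only in C's list, so C = 3.

C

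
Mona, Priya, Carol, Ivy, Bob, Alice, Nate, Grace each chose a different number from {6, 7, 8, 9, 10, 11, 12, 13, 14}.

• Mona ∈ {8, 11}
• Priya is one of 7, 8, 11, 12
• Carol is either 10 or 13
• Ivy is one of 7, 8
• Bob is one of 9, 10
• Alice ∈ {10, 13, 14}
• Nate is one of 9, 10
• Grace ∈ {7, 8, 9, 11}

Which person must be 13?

The 8 variables draw from only 8 values {7, 8, 9, 10, 11, 12, 13, 14}, so each is used; only Priya can be 12, hence Priya = 12.
Among the 7 still-open variables, 14 fits only Alice (and all 7 values in {7, 8, 9, 10, 11, 13, 14} must be used), so Alice = 14.
The 6 still-open variables together cover exactly {7, 8, 9, 10, 11, 13} — 6 values for 6 variables — and 13 appears only in Carol's list, so Carol = 13.

Carol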